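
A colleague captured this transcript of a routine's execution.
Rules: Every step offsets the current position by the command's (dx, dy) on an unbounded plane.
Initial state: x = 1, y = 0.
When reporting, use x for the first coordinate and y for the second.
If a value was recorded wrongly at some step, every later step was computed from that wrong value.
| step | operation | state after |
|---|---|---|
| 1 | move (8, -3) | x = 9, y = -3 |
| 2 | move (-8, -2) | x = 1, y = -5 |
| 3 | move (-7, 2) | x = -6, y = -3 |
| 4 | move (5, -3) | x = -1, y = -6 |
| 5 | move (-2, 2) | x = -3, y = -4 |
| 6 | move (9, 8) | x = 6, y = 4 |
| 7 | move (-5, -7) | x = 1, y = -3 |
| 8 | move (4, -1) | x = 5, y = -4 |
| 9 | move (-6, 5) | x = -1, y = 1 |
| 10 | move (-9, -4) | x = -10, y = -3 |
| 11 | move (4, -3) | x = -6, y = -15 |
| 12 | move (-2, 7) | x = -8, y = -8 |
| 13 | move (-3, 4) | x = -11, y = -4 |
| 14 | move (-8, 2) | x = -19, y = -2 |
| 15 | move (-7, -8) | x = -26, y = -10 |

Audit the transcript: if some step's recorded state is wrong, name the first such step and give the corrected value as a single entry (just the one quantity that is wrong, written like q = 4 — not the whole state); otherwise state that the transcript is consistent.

Recomputing the run from the initial state:
step 1: x = 9, y = -3
step 2: x = 1, y = -5
step 3: x = -6, y = -3
step 4: x = -1, y = -6
step 5: x = -3, y = -4
step 6: x = 6, y = 4
step 7: x = 1, y = -3
step 8: x = 5, y = -4
step 9: x = -1, y = 1
step 10: x = -10, y = -3
step 11: x = -6, y = -6
step 12: x = -8, y = 1
step 13: x = -11, y = 5
step 14: x = -19, y = 7
step 15: x = -26, y = -1
The first disagreement with the transcript is at step 11, where the value should be y = -6.

step 11, y = -6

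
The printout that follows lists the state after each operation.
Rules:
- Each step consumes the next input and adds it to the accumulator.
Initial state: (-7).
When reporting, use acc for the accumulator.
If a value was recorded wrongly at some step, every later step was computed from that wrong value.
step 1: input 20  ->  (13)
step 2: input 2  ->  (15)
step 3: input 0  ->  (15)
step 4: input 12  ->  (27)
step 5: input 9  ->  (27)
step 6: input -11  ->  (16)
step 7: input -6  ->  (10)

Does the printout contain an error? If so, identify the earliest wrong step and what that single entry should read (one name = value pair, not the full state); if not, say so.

step 5, acc = 36

step 1: acc = -7 + 20 = 13 -> agrees with the printout
step 2: acc = 13 + 2 = 15 -> in agreement
step 3: acc = 15 + 0 = 15 -> consistent with the printout
step 4: acc = 15 + 12 = 27 -> verified
step 5: acc = 27 + 9 = 36 -> a discrepancy with the printout
The earliest wrong entry is at step 5: it should read acc = 36.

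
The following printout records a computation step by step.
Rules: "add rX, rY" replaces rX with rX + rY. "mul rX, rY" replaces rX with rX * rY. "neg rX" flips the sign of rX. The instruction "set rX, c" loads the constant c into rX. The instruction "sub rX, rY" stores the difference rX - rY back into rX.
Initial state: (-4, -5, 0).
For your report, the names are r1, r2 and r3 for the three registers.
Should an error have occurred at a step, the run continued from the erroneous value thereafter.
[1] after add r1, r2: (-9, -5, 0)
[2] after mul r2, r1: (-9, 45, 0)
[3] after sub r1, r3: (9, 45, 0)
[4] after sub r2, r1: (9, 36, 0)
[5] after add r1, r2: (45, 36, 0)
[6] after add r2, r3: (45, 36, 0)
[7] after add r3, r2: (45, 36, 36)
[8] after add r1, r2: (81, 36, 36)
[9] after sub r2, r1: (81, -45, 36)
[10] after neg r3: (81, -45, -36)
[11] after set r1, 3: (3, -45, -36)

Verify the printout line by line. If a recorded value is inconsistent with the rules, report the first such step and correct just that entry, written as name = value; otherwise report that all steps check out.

1. r1 = -4 + -5 = -9 (checks out)
2. r2 = -5 * -9 = 45 (verified)
3. r1 = -9 - 0 = -9 (the printout has a different value)
That makes step 3 the first incorrect line — r1 = -9 is what it should show.

step 3, r1 = -9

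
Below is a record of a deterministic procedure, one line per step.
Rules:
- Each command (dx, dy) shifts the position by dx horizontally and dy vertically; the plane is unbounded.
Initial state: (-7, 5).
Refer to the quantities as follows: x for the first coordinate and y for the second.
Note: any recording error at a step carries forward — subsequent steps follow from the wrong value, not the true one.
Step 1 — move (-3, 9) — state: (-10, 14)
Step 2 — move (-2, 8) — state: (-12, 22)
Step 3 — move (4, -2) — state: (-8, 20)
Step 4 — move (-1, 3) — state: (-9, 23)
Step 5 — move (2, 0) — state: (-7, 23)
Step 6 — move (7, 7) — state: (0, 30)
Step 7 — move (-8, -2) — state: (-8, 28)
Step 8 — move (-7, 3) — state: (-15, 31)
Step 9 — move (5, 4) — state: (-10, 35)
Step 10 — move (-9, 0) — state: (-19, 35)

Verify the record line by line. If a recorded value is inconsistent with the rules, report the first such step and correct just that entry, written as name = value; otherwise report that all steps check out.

Step 1: x = -7 + (-3) = -10, y = 5 + (9) = 14 — confirmed correct.
Step 2: x = -10 + (-2) = -12, y = 14 + (8) = 22 — no discrepancy.
Step 3: x = -12 + (4) = -8, y = 22 + (-2) = 20 — consistent with the record.
Step 4: x = -8 + (-1) = -9, y = 20 + (3) = 23 — confirmed correct.
Step 5: x = -9 + (2) = -7, y = 23 + (0) = 23 — confirmed correct.
Step 6: x = -7 + (7) = 0, y = 23 + (7) = 30 — confirmed correct.
Step 7: x = 0 + (-8) = -8, y = 30 + (-2) = 28 — verified.
Step 8: x = -8 + (-7) = -15, y = 28 + (3) = 31 — exactly as logged.
Step 9: x = -15 + (5) = -10, y = 31 + (4) = 35 — agrees with the record.
Step 10: x = -10 + (-9) = -19, y = 35 + (0) = 35 — matches.
The whole run recomputes cleanly — no discrepancies.

no error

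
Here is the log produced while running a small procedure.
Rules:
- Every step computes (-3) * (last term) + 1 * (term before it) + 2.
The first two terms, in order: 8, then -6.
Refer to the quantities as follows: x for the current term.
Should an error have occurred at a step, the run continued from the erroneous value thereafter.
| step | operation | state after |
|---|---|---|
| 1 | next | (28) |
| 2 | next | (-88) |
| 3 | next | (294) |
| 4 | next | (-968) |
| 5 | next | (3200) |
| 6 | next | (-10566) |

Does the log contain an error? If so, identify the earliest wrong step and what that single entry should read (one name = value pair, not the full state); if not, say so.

no error

step 1: x = -3*(-6) + (1)*(8) + (2) = 28 -> consistent with the log
step 2: x = -3*(28) + (1)*(-6) + (2) = -88 -> confirmed correct
step 3: x = -3*(-88) + (1)*(28) + (2) = 294 -> no discrepancy
step 4: x = -3*(294) + (1)*(-88) + (2) = -968 -> verified
step 5: x = -3*(-968) + (1)*(294) + (2) = 3200 -> no discrepancy
step 6: x = -3*(3200) + (1)*(-968) + (2) = -10566 -> consistent with the log
All steps check out; nothing to correct.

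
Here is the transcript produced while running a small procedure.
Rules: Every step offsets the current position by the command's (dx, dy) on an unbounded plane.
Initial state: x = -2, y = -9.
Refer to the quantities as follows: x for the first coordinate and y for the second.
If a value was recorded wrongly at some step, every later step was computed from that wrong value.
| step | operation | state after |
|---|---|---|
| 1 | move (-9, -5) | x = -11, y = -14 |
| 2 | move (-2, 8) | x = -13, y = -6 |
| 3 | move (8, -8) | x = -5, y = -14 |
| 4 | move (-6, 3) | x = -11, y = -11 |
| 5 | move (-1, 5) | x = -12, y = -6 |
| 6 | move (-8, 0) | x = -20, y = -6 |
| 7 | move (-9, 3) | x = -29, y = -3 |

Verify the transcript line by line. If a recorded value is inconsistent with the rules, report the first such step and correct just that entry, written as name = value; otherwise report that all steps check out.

no error

Step 1: x = -2 + (-9) = -11, y = -9 + (-5) = -14 — confirmed correct.
Step 2: x = -11 + (-2) = -13, y = -14 + (8) = -6 — verified.
Step 3: x = -13 + (8) = -5, y = -6 + (-8) = -14 — exactly as logged.
Step 4: x = -5 + (-6) = -11, y = -14 + (3) = -11 — same as recorded.
Step 5: x = -11 + (-1) = -12, y = -11 + (5) = -6 — checks out.
Step 6: x = -12 + (-8) = -20, y = -6 + (0) = -6 — exactly as logged.
Step 7: x = -20 + (-9) = -29, y = -6 + (3) = -3 — matches.
All steps check out; nothing to correct.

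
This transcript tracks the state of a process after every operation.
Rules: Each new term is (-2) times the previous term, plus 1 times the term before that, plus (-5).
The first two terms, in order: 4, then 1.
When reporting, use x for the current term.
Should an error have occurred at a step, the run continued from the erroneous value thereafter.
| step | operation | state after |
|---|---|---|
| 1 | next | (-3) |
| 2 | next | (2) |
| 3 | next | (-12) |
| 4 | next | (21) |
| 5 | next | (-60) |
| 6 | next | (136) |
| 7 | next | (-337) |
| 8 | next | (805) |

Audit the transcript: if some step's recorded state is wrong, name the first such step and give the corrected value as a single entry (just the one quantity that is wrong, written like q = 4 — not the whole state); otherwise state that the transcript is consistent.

1. x = -2*(1) + (1)*(4) + (-5) = -3 (in agreement)
2. x = -2*(-3) + (1)*(1) + (-5) = 2 (same as recorded)
3. x = -2*(2) + (1)*(-3) + (-5) = -12 (exactly as logged)
4. x = -2*(-12) + (1)*(2) + (-5) = 21 (verified)
5. x = -2*(21) + (1)*(-12) + (-5) = -59 (a discrepancy with the transcript)
That makes step 5 the first incorrect line — x = -59 is what it should show.

step 5, x = -59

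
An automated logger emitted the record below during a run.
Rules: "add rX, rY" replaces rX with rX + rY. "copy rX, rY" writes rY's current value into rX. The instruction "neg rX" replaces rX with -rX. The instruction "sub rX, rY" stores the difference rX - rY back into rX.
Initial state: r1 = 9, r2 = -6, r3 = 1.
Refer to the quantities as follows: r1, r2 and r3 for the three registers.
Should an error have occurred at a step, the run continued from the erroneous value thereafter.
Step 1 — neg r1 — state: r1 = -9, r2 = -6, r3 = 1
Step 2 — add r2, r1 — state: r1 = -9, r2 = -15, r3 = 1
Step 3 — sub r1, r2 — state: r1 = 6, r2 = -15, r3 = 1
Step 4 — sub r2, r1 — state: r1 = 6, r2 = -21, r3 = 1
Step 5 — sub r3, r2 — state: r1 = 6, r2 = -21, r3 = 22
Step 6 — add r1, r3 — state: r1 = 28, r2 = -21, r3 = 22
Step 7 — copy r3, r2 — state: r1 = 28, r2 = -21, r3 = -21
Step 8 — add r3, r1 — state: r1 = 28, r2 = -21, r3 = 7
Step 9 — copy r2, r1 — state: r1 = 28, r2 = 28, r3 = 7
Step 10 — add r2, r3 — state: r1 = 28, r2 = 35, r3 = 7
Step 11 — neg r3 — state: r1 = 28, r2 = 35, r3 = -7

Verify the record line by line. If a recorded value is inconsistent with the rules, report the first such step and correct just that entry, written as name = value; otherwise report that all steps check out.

no error

Recomputing the run from the initial state:
step 1: r1 = -9, r2 = -6, r3 = 1
step 2: r1 = -9, r2 = -15, r3 = 1
step 3: r1 = 6, r2 = -15, r3 = 1
step 4: r1 = 6, r2 = -21, r3 = 1
step 5: r1 = 6, r2 = -21, r3 = 22
step 6: r1 = 28, r2 = -21, r3 = 22
step 7: r1 = 28, r2 = -21, r3 = -21
step 8: r1 = 28, r2 = -21, r3 = 7
step 9: r1 = 28, r2 = 28, r3 = 7
step 10: r1 = 28, r2 = 35, r3 = 7
step 11: r1 = 28, r2 = 35, r3 = -7
This matches the record at every step.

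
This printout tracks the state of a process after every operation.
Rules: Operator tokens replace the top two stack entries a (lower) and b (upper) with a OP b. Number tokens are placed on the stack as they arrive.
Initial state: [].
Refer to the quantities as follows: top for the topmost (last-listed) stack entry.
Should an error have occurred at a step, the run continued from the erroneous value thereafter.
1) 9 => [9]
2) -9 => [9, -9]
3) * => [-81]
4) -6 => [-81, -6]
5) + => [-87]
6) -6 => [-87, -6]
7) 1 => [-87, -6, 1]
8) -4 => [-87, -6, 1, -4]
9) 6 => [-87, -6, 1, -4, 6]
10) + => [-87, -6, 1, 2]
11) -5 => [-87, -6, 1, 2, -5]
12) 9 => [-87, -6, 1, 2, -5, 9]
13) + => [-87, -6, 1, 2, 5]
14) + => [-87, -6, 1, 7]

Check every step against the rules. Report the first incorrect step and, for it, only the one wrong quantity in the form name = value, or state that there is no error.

step 13, top = 4

1. push 9: top = 9 (no discrepancy)
2. push -9: top = -9 (consistent with the printout)
3. 9 * -9 = -81 (matches)
4. push -6: top = -6 (agrees with the printout)
5. -81 + -6 = -87 (agrees with the printout)
6. push -6: top = -6 (confirmed correct)
7. push 1: top = 1 (verified)
8. push -4: top = -4 (agrees with the printout)
9. push 6: top = 6 (same as recorded)
10. -4 + 6 = 2 (no discrepancy)
11. push -5: top = -5 (matches)
12. push 9: top = 9 (no discrepancy)
13. -5 + 9 = 4 (the printout disagrees here)
The earliest wrong entry is at step 13: it should read top = 4.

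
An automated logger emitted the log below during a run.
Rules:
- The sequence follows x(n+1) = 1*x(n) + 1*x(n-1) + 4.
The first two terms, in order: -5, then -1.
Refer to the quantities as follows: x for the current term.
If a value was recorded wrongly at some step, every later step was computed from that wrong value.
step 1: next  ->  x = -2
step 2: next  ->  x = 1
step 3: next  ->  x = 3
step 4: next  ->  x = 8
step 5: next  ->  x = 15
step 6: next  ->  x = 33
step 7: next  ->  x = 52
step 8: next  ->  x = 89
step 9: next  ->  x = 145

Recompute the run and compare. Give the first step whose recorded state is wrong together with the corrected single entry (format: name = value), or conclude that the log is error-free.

1. x = 1*(-1) + (1)*(-5) + (4) = -2 (no discrepancy)
2. x = 1*(-2) + (1)*(-1) + (4) = 1 (checks out)
3. x = 1*(1) + (1)*(-2) + (4) = 3 (same as recorded)
4. x = 1*(3) + (1)*(1) + (4) = 8 (no discrepancy)
5. x = 1*(8) + (1)*(3) + (4) = 15 (exactly as logged)
6. x = 1*(15) + (1)*(8) + (4) = 27 (the log disagrees here)
So the first discrepancy is step 6, where the right value is x = 27.

step 6, x = 27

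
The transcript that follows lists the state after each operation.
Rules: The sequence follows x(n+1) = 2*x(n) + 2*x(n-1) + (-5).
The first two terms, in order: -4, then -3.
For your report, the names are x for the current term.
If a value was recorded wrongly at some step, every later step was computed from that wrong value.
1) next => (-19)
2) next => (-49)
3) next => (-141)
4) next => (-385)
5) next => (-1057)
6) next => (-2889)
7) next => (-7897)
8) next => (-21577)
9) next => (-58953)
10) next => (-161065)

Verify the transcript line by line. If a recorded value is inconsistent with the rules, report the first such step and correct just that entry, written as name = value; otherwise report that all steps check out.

Recomputing the run from the initial state:
step 1: x = -19
step 2: x = -49
step 3: x = -141
step 4: x = -385
step 5: x = -1057
step 6: x = -2889
step 7: x = -7897
step 8: x = -21577
step 9: x = -58953
step 10: x = -161065
This matches the transcript at every step.

no error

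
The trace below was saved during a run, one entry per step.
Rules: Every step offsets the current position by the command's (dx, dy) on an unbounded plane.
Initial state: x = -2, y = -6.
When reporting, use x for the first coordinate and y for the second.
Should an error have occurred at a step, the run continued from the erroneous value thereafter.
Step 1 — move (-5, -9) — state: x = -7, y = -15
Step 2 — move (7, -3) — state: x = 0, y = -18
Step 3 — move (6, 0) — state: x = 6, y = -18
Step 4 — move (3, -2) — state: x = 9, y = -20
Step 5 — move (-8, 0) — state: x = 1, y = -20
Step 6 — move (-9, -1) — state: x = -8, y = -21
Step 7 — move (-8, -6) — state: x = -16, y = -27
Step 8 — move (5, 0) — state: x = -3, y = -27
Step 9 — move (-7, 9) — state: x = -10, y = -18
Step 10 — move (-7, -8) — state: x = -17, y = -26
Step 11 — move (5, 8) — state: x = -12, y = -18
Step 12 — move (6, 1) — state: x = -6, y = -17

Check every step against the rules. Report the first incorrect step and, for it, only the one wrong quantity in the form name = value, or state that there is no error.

Recomputing the run from the initial state:
step 1: x = -7, y = -15
step 2: x = 0, y = -18
step 3: x = 6, y = -18
step 4: x = 9, y = -20
step 5: x = 1, y = -20
step 6: x = -8, y = -21
step 7: x = -16, y = -27
step 8: x = -11, y = -27
step 9: x = -18, y = -18
step 10: x = -25, y = -26
step 11: x = -20, y = -18
step 12: x = -14, y = -17
The first disagreement with the trace is at step 8, where the value should be x = -11.

step 8, x = -11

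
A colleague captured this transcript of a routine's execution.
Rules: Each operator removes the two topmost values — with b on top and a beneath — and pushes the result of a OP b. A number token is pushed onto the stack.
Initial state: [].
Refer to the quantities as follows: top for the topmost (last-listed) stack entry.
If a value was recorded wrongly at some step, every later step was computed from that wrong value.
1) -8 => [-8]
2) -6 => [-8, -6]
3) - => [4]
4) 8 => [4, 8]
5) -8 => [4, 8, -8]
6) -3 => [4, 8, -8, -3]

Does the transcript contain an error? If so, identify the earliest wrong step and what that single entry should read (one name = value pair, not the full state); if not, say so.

step 3, top = -2

Recomputing the run from the initial state:
step 1: [-8]
step 2: [-8, -6]
step 3: [-2]
step 4: [-2, 8]
step 5: [-2, 8, -8]
step 6: [-2, 8, -8, -3]
The first disagreement with the transcript is at step 3, where the value should be top = -2.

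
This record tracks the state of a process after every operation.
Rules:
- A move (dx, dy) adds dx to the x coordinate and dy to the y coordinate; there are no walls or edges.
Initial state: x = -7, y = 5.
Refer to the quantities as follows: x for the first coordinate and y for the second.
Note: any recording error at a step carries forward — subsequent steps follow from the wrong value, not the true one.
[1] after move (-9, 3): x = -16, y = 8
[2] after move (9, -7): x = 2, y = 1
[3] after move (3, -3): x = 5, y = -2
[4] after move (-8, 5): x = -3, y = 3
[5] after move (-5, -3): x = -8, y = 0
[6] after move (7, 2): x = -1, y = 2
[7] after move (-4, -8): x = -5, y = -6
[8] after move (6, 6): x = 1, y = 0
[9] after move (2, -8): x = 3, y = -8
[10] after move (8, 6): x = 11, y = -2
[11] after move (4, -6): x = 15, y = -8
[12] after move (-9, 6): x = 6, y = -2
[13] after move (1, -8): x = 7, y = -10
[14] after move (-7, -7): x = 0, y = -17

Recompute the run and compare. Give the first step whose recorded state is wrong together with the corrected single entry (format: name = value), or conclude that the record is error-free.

step 2, x = -7

1. x = -7 + (-9) = -16, y = 5 + (3) = 8 (same as recorded)
2. x = -16 + (9) = -7, y = 8 + (-7) = 1 (the recorded entry deviates here)
Conclusion: step 2 carries the first error; the entry should be x = -7.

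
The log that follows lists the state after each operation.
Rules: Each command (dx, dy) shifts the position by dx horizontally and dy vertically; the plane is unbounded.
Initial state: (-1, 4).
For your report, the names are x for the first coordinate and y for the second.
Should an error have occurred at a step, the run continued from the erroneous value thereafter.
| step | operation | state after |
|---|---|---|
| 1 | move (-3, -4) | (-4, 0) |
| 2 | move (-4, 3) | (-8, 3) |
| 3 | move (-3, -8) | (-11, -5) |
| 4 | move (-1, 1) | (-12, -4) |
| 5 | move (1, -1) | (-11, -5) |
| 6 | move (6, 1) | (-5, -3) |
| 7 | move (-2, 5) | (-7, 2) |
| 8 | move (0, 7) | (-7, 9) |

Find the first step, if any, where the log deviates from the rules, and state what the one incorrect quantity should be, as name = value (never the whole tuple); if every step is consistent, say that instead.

step 6, y = -4

Step 1: x = -1 + (-3) = -4, y = 4 + (-4) = 0 — no discrepancy.
Step 2: x = -4 + (-4) = -8, y = 0 + (3) = 3 — consistent with the log.
Step 3: x = -8 + (-3) = -11, y = 3 + (-8) = -5 — in agreement.
Step 4: x = -11 + (-1) = -12, y = -5 + (1) = -4 — exactly as logged.
Step 5: x = -12 + (1) = -11, y = -4 + (-1) = -5 — verified.
Step 6: x = -11 + (6) = -5, y = -5 + (1) = -4 — the recorded entry deviates here.
Conclusion: step 6 carries the first error; the entry should be y = -4.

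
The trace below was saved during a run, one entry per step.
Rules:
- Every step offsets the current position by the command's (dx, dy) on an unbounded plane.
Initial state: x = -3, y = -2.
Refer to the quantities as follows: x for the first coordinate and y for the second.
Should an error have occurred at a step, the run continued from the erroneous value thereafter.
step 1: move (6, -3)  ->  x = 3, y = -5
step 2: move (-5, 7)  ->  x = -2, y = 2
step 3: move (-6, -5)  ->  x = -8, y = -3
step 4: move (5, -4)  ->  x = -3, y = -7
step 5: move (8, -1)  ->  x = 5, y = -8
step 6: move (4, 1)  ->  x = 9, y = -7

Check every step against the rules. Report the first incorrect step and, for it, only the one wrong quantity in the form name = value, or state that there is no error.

no error

Recomputing the run from the initial state:
step 1: x = 3, y = -5
step 2: x = -2, y = 2
step 3: x = -8, y = -3
step 4: x = -3, y = -7
step 5: x = 5, y = -8
step 6: x = 9, y = -7
This matches the trace at every step.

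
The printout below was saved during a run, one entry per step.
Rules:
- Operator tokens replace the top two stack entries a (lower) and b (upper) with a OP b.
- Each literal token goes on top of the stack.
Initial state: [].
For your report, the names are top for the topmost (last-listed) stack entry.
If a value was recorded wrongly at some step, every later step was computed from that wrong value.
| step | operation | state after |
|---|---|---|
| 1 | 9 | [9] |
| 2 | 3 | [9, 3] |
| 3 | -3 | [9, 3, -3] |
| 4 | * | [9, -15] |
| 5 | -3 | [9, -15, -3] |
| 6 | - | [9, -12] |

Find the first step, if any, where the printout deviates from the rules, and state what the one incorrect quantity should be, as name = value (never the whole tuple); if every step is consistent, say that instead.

Step 1: push 9: top = 9 — exactly as logged.
Step 2: push 3: top = 3 — verified.
Step 3: push -3: top = -3 — in agreement.
Step 4: 3 * -3 = -9 — the recorded entry deviates here.
The audit stops at step 4: the recorded entry is wrong and should be top = -9.

step 4, top = -9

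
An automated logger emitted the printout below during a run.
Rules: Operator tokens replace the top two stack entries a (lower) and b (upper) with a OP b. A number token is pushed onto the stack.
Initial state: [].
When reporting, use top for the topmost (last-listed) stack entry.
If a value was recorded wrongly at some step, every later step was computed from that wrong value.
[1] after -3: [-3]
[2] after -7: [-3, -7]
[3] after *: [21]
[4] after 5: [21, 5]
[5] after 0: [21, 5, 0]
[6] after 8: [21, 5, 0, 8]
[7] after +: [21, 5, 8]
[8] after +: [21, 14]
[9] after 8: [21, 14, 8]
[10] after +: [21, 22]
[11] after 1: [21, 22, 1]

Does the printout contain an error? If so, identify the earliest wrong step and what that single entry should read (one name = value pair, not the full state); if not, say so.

Recomputing the run from the initial state:
step 1: [-3]
step 2: [-3, -7]
step 3: [21]
step 4: [21, 5]
step 5: [21, 5, 0]
step 6: [21, 5, 0, 8]
step 7: [21, 5, 8]
step 8: [21, 13]
step 9: [21, 13, 8]
step 10: [21, 21]
step 11: [21, 21, 1]
The first disagreement with the printout is at step 8, where the value should be top = 13.

step 8, top = 13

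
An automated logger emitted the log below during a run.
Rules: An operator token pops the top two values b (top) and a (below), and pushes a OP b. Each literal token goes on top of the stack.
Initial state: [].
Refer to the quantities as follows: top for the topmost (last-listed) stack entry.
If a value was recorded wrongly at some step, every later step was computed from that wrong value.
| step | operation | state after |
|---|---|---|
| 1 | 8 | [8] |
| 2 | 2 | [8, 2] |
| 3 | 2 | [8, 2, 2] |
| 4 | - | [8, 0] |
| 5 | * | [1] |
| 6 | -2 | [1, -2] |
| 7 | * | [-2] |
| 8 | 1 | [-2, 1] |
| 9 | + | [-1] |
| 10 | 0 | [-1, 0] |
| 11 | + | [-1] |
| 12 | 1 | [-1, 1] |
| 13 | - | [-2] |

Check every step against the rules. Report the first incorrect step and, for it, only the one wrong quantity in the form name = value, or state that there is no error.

step 5, top = 0

1. push 8: top = 8 (confirmed correct)
2. push 2: top = 2 (confirmed correct)
3. push 2: top = 2 (consistent with the log)
4. 2 - 2 = 0 (in agreement)
5. 8 * 0 = 0 (the entry is off here)
That makes step 5 the first incorrect line — top = 0 is what it should show.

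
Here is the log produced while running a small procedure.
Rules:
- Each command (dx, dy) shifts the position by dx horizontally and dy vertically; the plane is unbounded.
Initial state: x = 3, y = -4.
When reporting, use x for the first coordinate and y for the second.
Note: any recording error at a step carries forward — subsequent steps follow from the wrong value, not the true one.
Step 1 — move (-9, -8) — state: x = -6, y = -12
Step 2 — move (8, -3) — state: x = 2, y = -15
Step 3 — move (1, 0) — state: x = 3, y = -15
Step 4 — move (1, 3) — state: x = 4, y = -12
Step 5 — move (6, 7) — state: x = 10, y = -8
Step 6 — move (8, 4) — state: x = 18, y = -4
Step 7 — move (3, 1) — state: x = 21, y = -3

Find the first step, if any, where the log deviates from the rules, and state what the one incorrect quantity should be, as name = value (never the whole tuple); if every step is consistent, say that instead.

step 5, y = -5

Step 1: x = 3 + (-9) = -6, y = -4 + (-8) = -12 — matches.
Step 2: x = -6 + (8) = 2, y = -12 + (-3) = -15 — no discrepancy.
Step 3: x = 2 + (1) = 3, y = -15 + (0) = -15 — consistent with the log.
Step 4: x = 3 + (1) = 4, y = -15 + (3) = -12 — consistent with the log.
Step 5: x = 4 + (6) = 10, y = -12 + (7) = -5 — the entry is off here.
The earliest wrong entry is at step 5: it should read y = -5.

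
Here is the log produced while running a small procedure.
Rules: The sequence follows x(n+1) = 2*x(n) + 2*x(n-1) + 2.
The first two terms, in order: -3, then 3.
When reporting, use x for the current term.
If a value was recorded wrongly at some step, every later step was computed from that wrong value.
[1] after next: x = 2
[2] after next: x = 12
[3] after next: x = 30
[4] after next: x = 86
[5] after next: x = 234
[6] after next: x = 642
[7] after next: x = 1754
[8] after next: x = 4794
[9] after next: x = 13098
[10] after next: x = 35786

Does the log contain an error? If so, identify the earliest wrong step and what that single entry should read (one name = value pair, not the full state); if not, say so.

no error

1. x = 2*(3) + (2)*(-3) + (2) = 2 (in agreement)
2. x = 2*(2) + (2)*(3) + (2) = 12 (consistent with the log)
3. x = 2*(12) + (2)*(2) + (2) = 30 (matches)
4. x = 2*(30) + (2)*(12) + (2) = 86 (verified)
5. x = 2*(86) + (2)*(30) + (2) = 234 (matches)
6. x = 2*(234) + (2)*(86) + (2) = 642 (confirmed correct)
7. x = 2*(642) + (2)*(234) + (2) = 1754 (no discrepancy)
8. x = 2*(1754) + (2)*(642) + (2) = 4794 (matches)
9. x = 2*(4794) + (2)*(1754) + (2) = 13098 (checks out)
10. x = 2*(13098) + (2)*(4794) + (2) = 35786 (agrees with the log)
The recomputation confirms every line.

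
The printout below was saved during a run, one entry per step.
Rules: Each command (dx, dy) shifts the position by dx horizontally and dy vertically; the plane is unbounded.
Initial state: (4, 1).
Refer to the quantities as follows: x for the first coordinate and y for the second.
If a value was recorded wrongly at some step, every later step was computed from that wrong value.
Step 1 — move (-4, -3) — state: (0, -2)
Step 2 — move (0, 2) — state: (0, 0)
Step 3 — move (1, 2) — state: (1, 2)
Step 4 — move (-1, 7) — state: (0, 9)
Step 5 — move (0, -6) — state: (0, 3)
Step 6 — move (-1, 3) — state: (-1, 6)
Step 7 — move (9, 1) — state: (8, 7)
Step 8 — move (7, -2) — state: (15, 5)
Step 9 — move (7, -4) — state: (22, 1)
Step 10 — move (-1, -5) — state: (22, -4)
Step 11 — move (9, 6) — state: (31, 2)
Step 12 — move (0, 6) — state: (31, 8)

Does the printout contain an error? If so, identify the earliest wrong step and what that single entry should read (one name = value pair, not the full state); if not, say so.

step 10, x = 21

step 1: x = 4 + (-4) = 0, y = 1 + (-3) = -2 -> same as recorded
step 2: x = 0 + (0) = 0, y = -2 + (2) = 0 -> no discrepancy
step 3: x = 0 + (1) = 1, y = 0 + (2) = 2 -> matches
step 4: x = 1 + (-1) = 0, y = 2 + (7) = 9 -> consistent with the printout
step 5: x = 0 + (0) = 0, y = 9 + (-6) = 3 -> in agreement
step 6: x = 0 + (-1) = -1, y = 3 + (3) = 6 -> agrees with the printout
step 7: x = -1 + (9) = 8, y = 6 + (1) = 7 -> no discrepancy
step 8: x = 8 + (7) = 15, y = 7 + (-2) = 5 -> consistent with the printout
step 9: x = 15 + (7) = 22, y = 5 + (-4) = 1 -> checks out
step 10: x = 22 + (-1) = 21, y = 1 + (-5) = -4 -> the printout has a different value
The audit stops at step 10: the recorded entry is wrong and should be x = 21.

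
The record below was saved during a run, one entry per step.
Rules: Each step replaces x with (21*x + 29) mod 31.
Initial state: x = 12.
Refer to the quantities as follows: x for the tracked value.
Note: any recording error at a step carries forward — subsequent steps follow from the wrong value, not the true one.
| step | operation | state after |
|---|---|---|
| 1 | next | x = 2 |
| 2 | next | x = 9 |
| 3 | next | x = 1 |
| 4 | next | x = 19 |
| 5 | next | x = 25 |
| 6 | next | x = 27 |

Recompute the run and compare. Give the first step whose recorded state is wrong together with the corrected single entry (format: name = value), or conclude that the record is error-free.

Step 1: x = (21*12 + 29) mod 31 = 2 — in agreement.
Step 2: x = (21*2 + 29) mod 31 = 9 — matches.
Step 3: x = (21*9 + 29) mod 31 = 1 — agrees with the record.
Step 4: x = (21*1 + 29) mod 31 = 19 — checks out.
Step 5: x = (21*19 + 29) mod 31 = 25 — in agreement.
Step 6: x = (21*25 + 29) mod 31 = 27 — verified.
The recomputation confirms every line.

no error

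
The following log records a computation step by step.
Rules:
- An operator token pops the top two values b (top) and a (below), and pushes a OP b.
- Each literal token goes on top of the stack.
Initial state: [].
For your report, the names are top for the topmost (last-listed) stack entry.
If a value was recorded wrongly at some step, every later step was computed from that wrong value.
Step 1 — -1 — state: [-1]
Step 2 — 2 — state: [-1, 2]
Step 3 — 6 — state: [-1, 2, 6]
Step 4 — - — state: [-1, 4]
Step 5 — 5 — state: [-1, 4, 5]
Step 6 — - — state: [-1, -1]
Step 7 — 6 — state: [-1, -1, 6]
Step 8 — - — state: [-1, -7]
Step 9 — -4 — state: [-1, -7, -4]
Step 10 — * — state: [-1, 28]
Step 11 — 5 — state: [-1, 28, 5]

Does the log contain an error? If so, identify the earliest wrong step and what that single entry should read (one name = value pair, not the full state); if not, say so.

Recomputing the run from the initial state:
step 1: [-1]
step 2: [-1, 2]
step 3: [-1, 2, 6]
step 4: [-1, -4]
step 5: [-1, -4, 5]
step 6: [-1, -9]
step 7: [-1, -9, 6]
step 8: [-1, -15]
step 9: [-1, -15, -4]
step 10: [-1, 60]
step 11: [-1, 60, 5]
The first disagreement with the log is at step 4, where the value should be top = -4.

step 4, top = -4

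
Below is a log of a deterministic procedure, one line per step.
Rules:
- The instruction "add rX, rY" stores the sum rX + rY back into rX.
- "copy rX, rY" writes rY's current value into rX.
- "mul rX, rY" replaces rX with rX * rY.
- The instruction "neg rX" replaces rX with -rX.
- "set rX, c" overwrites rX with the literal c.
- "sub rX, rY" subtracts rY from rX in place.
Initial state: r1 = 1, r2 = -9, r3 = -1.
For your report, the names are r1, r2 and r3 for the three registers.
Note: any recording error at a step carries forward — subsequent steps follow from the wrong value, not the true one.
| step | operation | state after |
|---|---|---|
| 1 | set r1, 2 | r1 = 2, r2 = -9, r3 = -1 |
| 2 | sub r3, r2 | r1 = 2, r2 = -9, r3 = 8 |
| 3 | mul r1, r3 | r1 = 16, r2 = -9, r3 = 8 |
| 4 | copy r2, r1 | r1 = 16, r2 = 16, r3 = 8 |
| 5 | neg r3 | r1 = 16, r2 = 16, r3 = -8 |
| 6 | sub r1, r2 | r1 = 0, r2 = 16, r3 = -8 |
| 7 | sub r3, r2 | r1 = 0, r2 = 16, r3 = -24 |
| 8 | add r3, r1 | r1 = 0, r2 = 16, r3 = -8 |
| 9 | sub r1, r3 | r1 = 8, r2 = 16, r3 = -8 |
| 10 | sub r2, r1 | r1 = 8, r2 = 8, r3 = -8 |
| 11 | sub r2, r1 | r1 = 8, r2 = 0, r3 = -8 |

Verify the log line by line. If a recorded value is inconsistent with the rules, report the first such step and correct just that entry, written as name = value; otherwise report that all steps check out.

Recomputing the run from the initial state:
step 1: r1 = 2, r2 = -9, r3 = -1
step 2: r1 = 2, r2 = -9, r3 = 8
step 3: r1 = 16, r2 = -9, r3 = 8
step 4: r1 = 16, r2 = 16, r3 = 8
step 5: r1 = 16, r2 = 16, r3 = -8
step 6: r1 = 0, r2 = 16, r3 = -8
step 7: r1 = 0, r2 = 16, r3 = -24
step 8: r1 = 0, r2 = 16, r3 = -24
step 9: r1 = 24, r2 = 16, r3 = -24
step 10: r1 = 24, r2 = -8, r3 = -24
step 11: r1 = 24, r2 = -32, r3 = -24
The first disagreement with the log is at step 8, where the value should be r3 = -24.

step 8, r3 = -24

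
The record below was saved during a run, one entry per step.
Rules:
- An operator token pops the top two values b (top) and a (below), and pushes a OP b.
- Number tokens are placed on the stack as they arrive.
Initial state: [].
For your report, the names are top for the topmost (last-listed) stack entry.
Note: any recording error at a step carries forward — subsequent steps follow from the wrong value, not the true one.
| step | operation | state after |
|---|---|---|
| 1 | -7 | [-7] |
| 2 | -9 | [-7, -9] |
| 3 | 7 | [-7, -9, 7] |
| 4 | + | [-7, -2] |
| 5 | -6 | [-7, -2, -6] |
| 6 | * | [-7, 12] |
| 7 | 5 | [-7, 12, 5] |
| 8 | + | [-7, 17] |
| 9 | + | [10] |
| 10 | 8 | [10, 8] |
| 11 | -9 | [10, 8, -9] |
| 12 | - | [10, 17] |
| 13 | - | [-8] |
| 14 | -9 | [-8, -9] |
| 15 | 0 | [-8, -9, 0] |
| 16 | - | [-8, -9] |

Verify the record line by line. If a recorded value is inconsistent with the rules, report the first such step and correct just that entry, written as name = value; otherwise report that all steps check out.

step 13, top = -7

Recomputing the run from the initial state:
step 1: [-7]
step 2: [-7, -9]
step 3: [-7, -9, 7]
step 4: [-7, -2]
step 5: [-7, -2, -6]
step 6: [-7, 12]
step 7: [-7, 12, 5]
step 8: [-7, 17]
step 9: [10]
step 10: [10, 8]
step 11: [10, 8, -9]
step 12: [10, 17]
step 13: [-7]
step 14: [-7, -9]
step 15: [-7, -9, 0]
step 16: [-7, -9]
The first disagreement with the record is at step 13, where the value should be top = -7.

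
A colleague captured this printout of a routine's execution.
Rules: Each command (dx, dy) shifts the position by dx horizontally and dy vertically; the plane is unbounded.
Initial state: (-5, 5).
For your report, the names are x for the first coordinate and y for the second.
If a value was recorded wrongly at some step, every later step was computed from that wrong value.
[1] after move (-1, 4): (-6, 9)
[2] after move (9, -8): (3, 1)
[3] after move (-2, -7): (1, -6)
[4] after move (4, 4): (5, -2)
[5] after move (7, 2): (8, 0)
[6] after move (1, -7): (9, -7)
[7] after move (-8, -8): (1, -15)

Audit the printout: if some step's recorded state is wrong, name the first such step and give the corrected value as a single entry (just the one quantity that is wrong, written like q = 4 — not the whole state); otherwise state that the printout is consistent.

1. x = -5 + (-1) = -6, y = 5 + (4) = 9 (consistent with the printout)
2. x = -6 + (9) = 3, y = 9 + (-8) = 1 (exactly as logged)
3. x = 3 + (-2) = 1, y = 1 + (-7) = -6 (in agreement)
4. x = 1 + (4) = 5, y = -6 + (4) = -2 (matches)
5. x = 5 + (7) = 12, y = -2 + (2) = 0 (first mismatch against the printout)
First deviation found at step 5; the corrected entry is x = 12.

step 5, x = 12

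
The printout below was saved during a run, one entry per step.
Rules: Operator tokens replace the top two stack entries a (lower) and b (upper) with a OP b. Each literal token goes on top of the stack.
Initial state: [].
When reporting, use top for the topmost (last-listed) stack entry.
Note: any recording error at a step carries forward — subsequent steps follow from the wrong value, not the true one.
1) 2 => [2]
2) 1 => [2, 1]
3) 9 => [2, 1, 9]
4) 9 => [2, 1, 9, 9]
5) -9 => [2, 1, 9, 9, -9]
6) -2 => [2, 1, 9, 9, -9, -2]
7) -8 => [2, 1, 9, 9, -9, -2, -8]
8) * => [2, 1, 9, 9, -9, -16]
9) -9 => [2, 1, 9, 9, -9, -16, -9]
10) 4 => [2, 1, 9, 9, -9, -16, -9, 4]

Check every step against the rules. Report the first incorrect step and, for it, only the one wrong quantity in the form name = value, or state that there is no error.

1. push 2: top = 2 (checks out)
2. push 1: top = 1 (in agreement)
3. push 9: top = 9 (matches)
4. push 9: top = 9 (verified)
5. push -9: top = -9 (matches)
6. push -2: top = -2 (no discrepancy)
7. push -8: top = -8 (matches)
8. -2 * -8 = 16 (the entry is off here)
The earliest wrong entry is at step 8: it should read top = 16.

step 8, top = 16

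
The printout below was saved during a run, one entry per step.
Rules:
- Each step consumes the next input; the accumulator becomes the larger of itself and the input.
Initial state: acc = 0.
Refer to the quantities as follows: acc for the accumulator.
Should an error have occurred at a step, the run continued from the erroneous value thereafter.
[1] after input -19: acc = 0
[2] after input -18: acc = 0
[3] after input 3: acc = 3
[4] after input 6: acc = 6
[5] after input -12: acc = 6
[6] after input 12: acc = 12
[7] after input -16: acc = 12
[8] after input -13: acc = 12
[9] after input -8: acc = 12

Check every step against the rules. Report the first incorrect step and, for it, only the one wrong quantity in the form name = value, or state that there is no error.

step 1: acc = max(0, -19) = 0 -> in agreement
step 2: acc = max(0, -18) = 0 -> same as recorded
step 3: acc = max(0, 3) = 3 -> checks out
step 4: acc = max(3, 6) = 6 -> in agreement
step 5: acc = max(6, -12) = 6 -> in agreement
step 6: acc = max(6, 12) = 12 -> consistent with the printout
step 7: acc = max(12, -16) = 12 -> agrees with the printout
step 8: acc = max(12, -13) = 12 -> confirmed correct
step 9: acc = max(12, -8) = 12 -> consistent with the printout
Every step is consistent.

no error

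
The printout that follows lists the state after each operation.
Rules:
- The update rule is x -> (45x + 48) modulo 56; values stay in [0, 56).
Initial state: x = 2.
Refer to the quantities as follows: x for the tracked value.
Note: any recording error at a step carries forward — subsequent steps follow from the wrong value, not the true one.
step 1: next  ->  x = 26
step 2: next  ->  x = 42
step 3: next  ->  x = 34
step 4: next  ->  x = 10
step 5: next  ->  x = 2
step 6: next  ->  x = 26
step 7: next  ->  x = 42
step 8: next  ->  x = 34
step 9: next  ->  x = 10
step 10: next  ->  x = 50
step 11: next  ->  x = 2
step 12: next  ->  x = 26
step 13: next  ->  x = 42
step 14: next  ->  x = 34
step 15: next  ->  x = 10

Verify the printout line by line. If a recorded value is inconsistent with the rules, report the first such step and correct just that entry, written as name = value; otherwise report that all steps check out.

step 1: x = (45*2 + 48) mod 56 = 26 -> same as recorded
step 2: x = (45*26 + 48) mod 56 = 42 -> verified
step 3: x = (45*42 + 48) mod 56 = 34 -> in agreement
step 4: x = (45*34 + 48) mod 56 = 10 -> in agreement
step 5: x = (45*10 + 48) mod 56 = 50 -> the recorded entry deviates here
First deviation found at step 5; the corrected entry is x = 50.

step 5, x = 50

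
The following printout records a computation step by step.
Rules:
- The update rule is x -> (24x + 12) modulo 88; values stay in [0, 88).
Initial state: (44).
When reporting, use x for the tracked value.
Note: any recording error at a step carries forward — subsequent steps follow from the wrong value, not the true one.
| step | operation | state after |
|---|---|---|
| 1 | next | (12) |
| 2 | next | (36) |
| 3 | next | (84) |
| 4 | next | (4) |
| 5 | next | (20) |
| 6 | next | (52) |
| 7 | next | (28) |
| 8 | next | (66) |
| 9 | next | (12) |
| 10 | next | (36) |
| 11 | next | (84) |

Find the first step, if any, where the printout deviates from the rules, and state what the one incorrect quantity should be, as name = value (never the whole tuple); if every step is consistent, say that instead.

step 8, x = 68

step 1: x = (24*44 + 12) mod 88 = 12 -> consistent with the printout
step 2: x = (24*12 + 12) mod 88 = 36 -> verified
step 3: x = (24*36 + 12) mod 88 = 84 -> in agreement
step 4: x = (24*84 + 12) mod 88 = 4 -> checks out
step 5: x = (24*4 + 12) mod 88 = 20 -> agrees with the printout
step 6: x = (24*20 + 12) mod 88 = 52 -> verified
step 7: x = (24*52 + 12) mod 88 = 28 -> confirmed correct
step 8: x = (24*28 + 12) mod 88 = 68 -> a discrepancy with the printout
The audit stops at step 8: the recorded entry is wrong and should be x = 68.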